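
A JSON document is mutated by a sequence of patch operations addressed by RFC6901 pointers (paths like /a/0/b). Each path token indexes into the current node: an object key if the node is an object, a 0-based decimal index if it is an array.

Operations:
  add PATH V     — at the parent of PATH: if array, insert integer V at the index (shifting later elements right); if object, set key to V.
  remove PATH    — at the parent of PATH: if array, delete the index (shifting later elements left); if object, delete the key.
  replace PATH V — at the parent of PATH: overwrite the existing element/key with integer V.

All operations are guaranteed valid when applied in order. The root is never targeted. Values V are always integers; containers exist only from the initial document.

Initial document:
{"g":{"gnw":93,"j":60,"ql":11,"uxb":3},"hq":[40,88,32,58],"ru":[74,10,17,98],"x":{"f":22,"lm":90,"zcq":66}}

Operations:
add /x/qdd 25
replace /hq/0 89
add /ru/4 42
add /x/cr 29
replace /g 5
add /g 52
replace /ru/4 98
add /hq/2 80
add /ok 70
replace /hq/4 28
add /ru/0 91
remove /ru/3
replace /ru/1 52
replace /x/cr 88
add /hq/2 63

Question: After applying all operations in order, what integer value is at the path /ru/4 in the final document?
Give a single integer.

After op 1 (add /x/qdd 25): {"g":{"gnw":93,"j":60,"ql":11,"uxb":3},"hq":[40,88,32,58],"ru":[74,10,17,98],"x":{"f":22,"lm":90,"qdd":25,"zcq":66}}
After op 2 (replace /hq/0 89): {"g":{"gnw":93,"j":60,"ql":11,"uxb":3},"hq":[89,88,32,58],"ru":[74,10,17,98],"x":{"f":22,"lm":90,"qdd":25,"zcq":66}}
After op 3 (add /ru/4 42): {"g":{"gnw":93,"j":60,"ql":11,"uxb":3},"hq":[89,88,32,58],"ru":[74,10,17,98,42],"x":{"f":22,"lm":90,"qdd":25,"zcq":66}}
After op 4 (add /x/cr 29): {"g":{"gnw":93,"j":60,"ql":11,"uxb":3},"hq":[89,88,32,58],"ru":[74,10,17,98,42],"x":{"cr":29,"f":22,"lm":90,"qdd":25,"zcq":66}}
After op 5 (replace /g 5): {"g":5,"hq":[89,88,32,58],"ru":[74,10,17,98,42],"x":{"cr":29,"f":22,"lm":90,"qdd":25,"zcq":66}}
After op 6 (add /g 52): {"g":52,"hq":[89,88,32,58],"ru":[74,10,17,98,42],"x":{"cr":29,"f":22,"lm":90,"qdd":25,"zcq":66}}
After op 7 (replace /ru/4 98): {"g":52,"hq":[89,88,32,58],"ru":[74,10,17,98,98],"x":{"cr":29,"f":22,"lm":90,"qdd":25,"zcq":66}}
After op 8 (add /hq/2 80): {"g":52,"hq":[89,88,80,32,58],"ru":[74,10,17,98,98],"x":{"cr":29,"f":22,"lm":90,"qdd":25,"zcq":66}}
After op 9 (add /ok 70): {"g":52,"hq":[89,88,80,32,58],"ok":70,"ru":[74,10,17,98,98],"x":{"cr":29,"f":22,"lm":90,"qdd":25,"zcq":66}}
After op 10 (replace /hq/4 28): {"g":52,"hq":[89,88,80,32,28],"ok":70,"ru":[74,10,17,98,98],"x":{"cr":29,"f":22,"lm":90,"qdd":25,"zcq":66}}
After op 11 (add /ru/0 91): {"g":52,"hq":[89,88,80,32,28],"ok":70,"ru":[91,74,10,17,98,98],"x":{"cr":29,"f":22,"lm":90,"qdd":25,"zcq":66}}
After op 12 (remove /ru/3): {"g":52,"hq":[89,88,80,32,28],"ok":70,"ru":[91,74,10,98,98],"x":{"cr":29,"f":22,"lm":90,"qdd":25,"zcq":66}}
After op 13 (replace /ru/1 52): {"g":52,"hq":[89,88,80,32,28],"ok":70,"ru":[91,52,10,98,98],"x":{"cr":29,"f":22,"lm":90,"qdd":25,"zcq":66}}
After op 14 (replace /x/cr 88): {"g":52,"hq":[89,88,80,32,28],"ok":70,"ru":[91,52,10,98,98],"x":{"cr":88,"f":22,"lm":90,"qdd":25,"zcq":66}}
After op 15 (add /hq/2 63): {"g":52,"hq":[89,88,63,80,32,28],"ok":70,"ru":[91,52,10,98,98],"x":{"cr":88,"f":22,"lm":90,"qdd":25,"zcq":66}}
Value at /ru/4: 98

Answer: 98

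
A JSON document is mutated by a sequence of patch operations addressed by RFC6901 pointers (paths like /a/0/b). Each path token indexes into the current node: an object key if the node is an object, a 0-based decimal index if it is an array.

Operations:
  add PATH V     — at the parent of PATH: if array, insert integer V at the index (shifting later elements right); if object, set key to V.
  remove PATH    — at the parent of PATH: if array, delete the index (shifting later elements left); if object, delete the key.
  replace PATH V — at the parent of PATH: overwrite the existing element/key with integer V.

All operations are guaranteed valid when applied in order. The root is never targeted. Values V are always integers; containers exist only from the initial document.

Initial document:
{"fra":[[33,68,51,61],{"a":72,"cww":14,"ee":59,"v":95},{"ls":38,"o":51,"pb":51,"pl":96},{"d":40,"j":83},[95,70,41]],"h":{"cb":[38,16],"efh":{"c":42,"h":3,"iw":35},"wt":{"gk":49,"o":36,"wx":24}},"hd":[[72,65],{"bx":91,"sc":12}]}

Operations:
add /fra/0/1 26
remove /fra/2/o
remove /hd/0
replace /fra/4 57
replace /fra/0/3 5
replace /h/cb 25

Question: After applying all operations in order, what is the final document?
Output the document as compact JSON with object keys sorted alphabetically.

Answer: {"fra":[[33,26,68,5,61],{"a":72,"cww":14,"ee":59,"v":95},{"ls":38,"pb":51,"pl":96},{"d":40,"j":83},57],"h":{"cb":25,"efh":{"c":42,"h":3,"iw":35},"wt":{"gk":49,"o":36,"wx":24}},"hd":[{"bx":91,"sc":12}]}

Derivation:
After op 1 (add /fra/0/1 26): {"fra":[[33,26,68,51,61],{"a":72,"cww":14,"ee":59,"v":95},{"ls":38,"o":51,"pb":51,"pl":96},{"d":40,"j":83},[95,70,41]],"h":{"cb":[38,16],"efh":{"c":42,"h":3,"iw":35},"wt":{"gk":49,"o":36,"wx":24}},"hd":[[72,65],{"bx":91,"sc":12}]}
After op 2 (remove /fra/2/o): {"fra":[[33,26,68,51,61],{"a":72,"cww":14,"ee":59,"v":95},{"ls":38,"pb":51,"pl":96},{"d":40,"j":83},[95,70,41]],"h":{"cb":[38,16],"efh":{"c":42,"h":3,"iw":35},"wt":{"gk":49,"o":36,"wx":24}},"hd":[[72,65],{"bx":91,"sc":12}]}
After op 3 (remove /hd/0): {"fra":[[33,26,68,51,61],{"a":72,"cww":14,"ee":59,"v":95},{"ls":38,"pb":51,"pl":96},{"d":40,"j":83},[95,70,41]],"h":{"cb":[38,16],"efh":{"c":42,"h":3,"iw":35},"wt":{"gk":49,"o":36,"wx":24}},"hd":[{"bx":91,"sc":12}]}
After op 4 (replace /fra/4 57): {"fra":[[33,26,68,51,61],{"a":72,"cww":14,"ee":59,"v":95},{"ls":38,"pb":51,"pl":96},{"d":40,"j":83},57],"h":{"cb":[38,16],"efh":{"c":42,"h":3,"iw":35},"wt":{"gk":49,"o":36,"wx":24}},"hd":[{"bx":91,"sc":12}]}
After op 5 (replace /fra/0/3 5): {"fra":[[33,26,68,5,61],{"a":72,"cww":14,"ee":59,"v":95},{"ls":38,"pb":51,"pl":96},{"d":40,"j":83},57],"h":{"cb":[38,16],"efh":{"c":42,"h":3,"iw":35},"wt":{"gk":49,"o":36,"wx":24}},"hd":[{"bx":91,"sc":12}]}
After op 6 (replace /h/cb 25): {"fra":[[33,26,68,5,61],{"a":72,"cww":14,"ee":59,"v":95},{"ls":38,"pb":51,"pl":96},{"d":40,"j":83},57],"h":{"cb":25,"efh":{"c":42,"h":3,"iw":35},"wt":{"gk":49,"o":36,"wx":24}},"hd":[{"bx":91,"sc":12}]}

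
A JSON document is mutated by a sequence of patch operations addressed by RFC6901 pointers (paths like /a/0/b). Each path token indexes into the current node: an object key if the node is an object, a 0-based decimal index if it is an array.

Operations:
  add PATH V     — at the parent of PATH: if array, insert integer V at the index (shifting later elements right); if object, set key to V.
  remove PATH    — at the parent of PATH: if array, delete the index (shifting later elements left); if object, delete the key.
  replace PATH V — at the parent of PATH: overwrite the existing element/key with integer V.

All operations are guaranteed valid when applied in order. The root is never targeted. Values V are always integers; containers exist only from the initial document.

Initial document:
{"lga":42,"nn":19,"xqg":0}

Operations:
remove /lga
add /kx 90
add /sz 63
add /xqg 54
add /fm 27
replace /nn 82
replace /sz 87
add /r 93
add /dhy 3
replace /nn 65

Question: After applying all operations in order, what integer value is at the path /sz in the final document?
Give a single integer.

Answer: 87

Derivation:
After op 1 (remove /lga): {"nn":19,"xqg":0}
After op 2 (add /kx 90): {"kx":90,"nn":19,"xqg":0}
After op 3 (add /sz 63): {"kx":90,"nn":19,"sz":63,"xqg":0}
After op 4 (add /xqg 54): {"kx":90,"nn":19,"sz":63,"xqg":54}
After op 5 (add /fm 27): {"fm":27,"kx":90,"nn":19,"sz":63,"xqg":54}
After op 6 (replace /nn 82): {"fm":27,"kx":90,"nn":82,"sz":63,"xqg":54}
After op 7 (replace /sz 87): {"fm":27,"kx":90,"nn":82,"sz":87,"xqg":54}
After op 8 (add /r 93): {"fm":27,"kx":90,"nn":82,"r":93,"sz":87,"xqg":54}
After op 9 (add /dhy 3): {"dhy":3,"fm":27,"kx":90,"nn":82,"r":93,"sz":87,"xqg":54}
After op 10 (replace /nn 65): {"dhy":3,"fm":27,"kx":90,"nn":65,"r":93,"sz":87,"xqg":54}
Value at /sz: 87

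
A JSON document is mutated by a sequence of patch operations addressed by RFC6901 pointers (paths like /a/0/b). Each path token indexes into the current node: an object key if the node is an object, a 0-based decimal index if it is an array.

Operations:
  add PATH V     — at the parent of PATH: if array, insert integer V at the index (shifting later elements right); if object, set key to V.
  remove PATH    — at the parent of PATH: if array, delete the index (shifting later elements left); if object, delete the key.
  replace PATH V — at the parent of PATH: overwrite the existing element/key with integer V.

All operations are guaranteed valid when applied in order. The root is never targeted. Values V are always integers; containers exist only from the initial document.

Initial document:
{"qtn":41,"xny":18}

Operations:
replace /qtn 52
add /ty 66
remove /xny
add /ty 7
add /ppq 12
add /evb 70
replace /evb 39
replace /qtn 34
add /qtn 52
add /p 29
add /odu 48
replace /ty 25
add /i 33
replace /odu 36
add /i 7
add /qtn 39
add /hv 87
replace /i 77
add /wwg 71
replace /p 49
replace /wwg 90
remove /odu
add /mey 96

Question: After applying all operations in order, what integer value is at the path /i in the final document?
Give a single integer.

Answer: 77

Derivation:
After op 1 (replace /qtn 52): {"qtn":52,"xny":18}
After op 2 (add /ty 66): {"qtn":52,"ty":66,"xny":18}
After op 3 (remove /xny): {"qtn":52,"ty":66}
After op 4 (add /ty 7): {"qtn":52,"ty":7}
After op 5 (add /ppq 12): {"ppq":12,"qtn":52,"ty":7}
After op 6 (add /evb 70): {"evb":70,"ppq":12,"qtn":52,"ty":7}
After op 7 (replace /evb 39): {"evb":39,"ppq":12,"qtn":52,"ty":7}
After op 8 (replace /qtn 34): {"evb":39,"ppq":12,"qtn":34,"ty":7}
After op 9 (add /qtn 52): {"evb":39,"ppq":12,"qtn":52,"ty":7}
After op 10 (add /p 29): {"evb":39,"p":29,"ppq":12,"qtn":52,"ty":7}
After op 11 (add /odu 48): {"evb":39,"odu":48,"p":29,"ppq":12,"qtn":52,"ty":7}
After op 12 (replace /ty 25): {"evb":39,"odu":48,"p":29,"ppq":12,"qtn":52,"ty":25}
After op 13 (add /i 33): {"evb":39,"i":33,"odu":48,"p":29,"ppq":12,"qtn":52,"ty":25}
After op 14 (replace /odu 36): {"evb":39,"i":33,"odu":36,"p":29,"ppq":12,"qtn":52,"ty":25}
After op 15 (add /i 7): {"evb":39,"i":7,"odu":36,"p":29,"ppq":12,"qtn":52,"ty":25}
After op 16 (add /qtn 39): {"evb":39,"i":7,"odu":36,"p":29,"ppq":12,"qtn":39,"ty":25}
After op 17 (add /hv 87): {"evb":39,"hv":87,"i":7,"odu":36,"p":29,"ppq":12,"qtn":39,"ty":25}
After op 18 (replace /i 77): {"evb":39,"hv":87,"i":77,"odu":36,"p":29,"ppq":12,"qtn":39,"ty":25}
After op 19 (add /wwg 71): {"evb":39,"hv":87,"i":77,"odu":36,"p":29,"ppq":12,"qtn":39,"ty":25,"wwg":71}
After op 20 (replace /p 49): {"evb":39,"hv":87,"i":77,"odu":36,"p":49,"ppq":12,"qtn":39,"ty":25,"wwg":71}
After op 21 (replace /wwg 90): {"evb":39,"hv":87,"i":77,"odu":36,"p":49,"ppq":12,"qtn":39,"ty":25,"wwg":90}
After op 22 (remove /odu): {"evb":39,"hv":87,"i":77,"p":49,"ppq":12,"qtn":39,"ty":25,"wwg":90}
After op 23 (add /mey 96): {"evb":39,"hv":87,"i":77,"mey":96,"p":49,"ppq":12,"qtn":39,"ty":25,"wwg":90}
Value at /i: 77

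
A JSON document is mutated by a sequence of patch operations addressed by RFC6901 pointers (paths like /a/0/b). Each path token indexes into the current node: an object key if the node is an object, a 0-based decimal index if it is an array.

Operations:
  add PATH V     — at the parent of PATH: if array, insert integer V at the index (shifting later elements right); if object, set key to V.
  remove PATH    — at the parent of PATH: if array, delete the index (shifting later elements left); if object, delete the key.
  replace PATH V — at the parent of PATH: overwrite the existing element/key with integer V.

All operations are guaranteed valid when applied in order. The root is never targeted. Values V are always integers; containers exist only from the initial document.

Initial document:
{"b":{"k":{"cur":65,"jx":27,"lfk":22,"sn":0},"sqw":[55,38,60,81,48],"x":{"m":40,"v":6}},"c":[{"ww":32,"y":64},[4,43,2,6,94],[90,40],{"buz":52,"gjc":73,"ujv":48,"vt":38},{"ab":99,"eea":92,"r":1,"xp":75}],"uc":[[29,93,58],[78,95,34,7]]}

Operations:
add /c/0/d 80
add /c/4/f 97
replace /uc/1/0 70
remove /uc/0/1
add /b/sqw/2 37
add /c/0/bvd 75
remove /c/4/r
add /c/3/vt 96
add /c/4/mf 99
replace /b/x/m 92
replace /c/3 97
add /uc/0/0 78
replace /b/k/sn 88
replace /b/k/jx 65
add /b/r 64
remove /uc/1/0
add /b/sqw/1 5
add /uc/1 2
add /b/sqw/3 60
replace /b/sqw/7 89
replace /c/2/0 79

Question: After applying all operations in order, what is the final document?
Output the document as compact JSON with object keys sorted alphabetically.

Answer: {"b":{"k":{"cur":65,"jx":65,"lfk":22,"sn":88},"r":64,"sqw":[55,5,38,60,37,60,81,89],"x":{"m":92,"v":6}},"c":[{"bvd":75,"d":80,"ww":32,"y":64},[4,43,2,6,94],[79,40],97,{"ab":99,"eea":92,"f":97,"mf":99,"xp":75}],"uc":[[78,29,58],2,[95,34,7]]}

Derivation:
After op 1 (add /c/0/d 80): {"b":{"k":{"cur":65,"jx":27,"lfk":22,"sn":0},"sqw":[55,38,60,81,48],"x":{"m":40,"v":6}},"c":[{"d":80,"ww":32,"y":64},[4,43,2,6,94],[90,40],{"buz":52,"gjc":73,"ujv":48,"vt":38},{"ab":99,"eea":92,"r":1,"xp":75}],"uc":[[29,93,58],[78,95,34,7]]}
After op 2 (add /c/4/f 97): {"b":{"k":{"cur":65,"jx":27,"lfk":22,"sn":0},"sqw":[55,38,60,81,48],"x":{"m":40,"v":6}},"c":[{"d":80,"ww":32,"y":64},[4,43,2,6,94],[90,40],{"buz":52,"gjc":73,"ujv":48,"vt":38},{"ab":99,"eea":92,"f":97,"r":1,"xp":75}],"uc":[[29,93,58],[78,95,34,7]]}
After op 3 (replace /uc/1/0 70): {"b":{"k":{"cur":65,"jx":27,"lfk":22,"sn":0},"sqw":[55,38,60,81,48],"x":{"m":40,"v":6}},"c":[{"d":80,"ww":32,"y":64},[4,43,2,6,94],[90,40],{"buz":52,"gjc":73,"ujv":48,"vt":38},{"ab":99,"eea":92,"f":97,"r":1,"xp":75}],"uc":[[29,93,58],[70,95,34,7]]}
After op 4 (remove /uc/0/1): {"b":{"k":{"cur":65,"jx":27,"lfk":22,"sn":0},"sqw":[55,38,60,81,48],"x":{"m":40,"v":6}},"c":[{"d":80,"ww":32,"y":64},[4,43,2,6,94],[90,40],{"buz":52,"gjc":73,"ujv":48,"vt":38},{"ab":99,"eea":92,"f":97,"r":1,"xp":75}],"uc":[[29,58],[70,95,34,7]]}
After op 5 (add /b/sqw/2 37): {"b":{"k":{"cur":65,"jx":27,"lfk":22,"sn":0},"sqw":[55,38,37,60,81,48],"x":{"m":40,"v":6}},"c":[{"d":80,"ww":32,"y":64},[4,43,2,6,94],[90,40],{"buz":52,"gjc":73,"ujv":48,"vt":38},{"ab":99,"eea":92,"f":97,"r":1,"xp":75}],"uc":[[29,58],[70,95,34,7]]}
After op 6 (add /c/0/bvd 75): {"b":{"k":{"cur":65,"jx":27,"lfk":22,"sn":0},"sqw":[55,38,37,60,81,48],"x":{"m":40,"v":6}},"c":[{"bvd":75,"d":80,"ww":32,"y":64},[4,43,2,6,94],[90,40],{"buz":52,"gjc":73,"ujv":48,"vt":38},{"ab":99,"eea":92,"f":97,"r":1,"xp":75}],"uc":[[29,58],[70,95,34,7]]}
After op 7 (remove /c/4/r): {"b":{"k":{"cur":65,"jx":27,"lfk":22,"sn":0},"sqw":[55,38,37,60,81,48],"x":{"m":40,"v":6}},"c":[{"bvd":75,"d":80,"ww":32,"y":64},[4,43,2,6,94],[90,40],{"buz":52,"gjc":73,"ujv":48,"vt":38},{"ab":99,"eea":92,"f":97,"xp":75}],"uc":[[29,58],[70,95,34,7]]}
After op 8 (add /c/3/vt 96): {"b":{"k":{"cur":65,"jx":27,"lfk":22,"sn":0},"sqw":[55,38,37,60,81,48],"x":{"m":40,"v":6}},"c":[{"bvd":75,"d":80,"ww":32,"y":64},[4,43,2,6,94],[90,40],{"buz":52,"gjc":73,"ujv":48,"vt":96},{"ab":99,"eea":92,"f":97,"xp":75}],"uc":[[29,58],[70,95,34,7]]}
After op 9 (add /c/4/mf 99): {"b":{"k":{"cur":65,"jx":27,"lfk":22,"sn":0},"sqw":[55,38,37,60,81,48],"x":{"m":40,"v":6}},"c":[{"bvd":75,"d":80,"ww":32,"y":64},[4,43,2,6,94],[90,40],{"buz":52,"gjc":73,"ujv":48,"vt":96},{"ab":99,"eea":92,"f":97,"mf":99,"xp":75}],"uc":[[29,58],[70,95,34,7]]}
After op 10 (replace /b/x/m 92): {"b":{"k":{"cur":65,"jx":27,"lfk":22,"sn":0},"sqw":[55,38,37,60,81,48],"x":{"m":92,"v":6}},"c":[{"bvd":75,"d":80,"ww":32,"y":64},[4,43,2,6,94],[90,40],{"buz":52,"gjc":73,"ujv":48,"vt":96},{"ab":99,"eea":92,"f":97,"mf":99,"xp":75}],"uc":[[29,58],[70,95,34,7]]}
After op 11 (replace /c/3 97): {"b":{"k":{"cur":65,"jx":27,"lfk":22,"sn":0},"sqw":[55,38,37,60,81,48],"x":{"m":92,"v":6}},"c":[{"bvd":75,"d":80,"ww":32,"y":64},[4,43,2,6,94],[90,40],97,{"ab":99,"eea":92,"f":97,"mf":99,"xp":75}],"uc":[[29,58],[70,95,34,7]]}
After op 12 (add /uc/0/0 78): {"b":{"k":{"cur":65,"jx":27,"lfk":22,"sn":0},"sqw":[55,38,37,60,81,48],"x":{"m":92,"v":6}},"c":[{"bvd":75,"d":80,"ww":32,"y":64},[4,43,2,6,94],[90,40],97,{"ab":99,"eea":92,"f":97,"mf":99,"xp":75}],"uc":[[78,29,58],[70,95,34,7]]}
After op 13 (replace /b/k/sn 88): {"b":{"k":{"cur":65,"jx":27,"lfk":22,"sn":88},"sqw":[55,38,37,60,81,48],"x":{"m":92,"v":6}},"c":[{"bvd":75,"d":80,"ww":32,"y":64},[4,43,2,6,94],[90,40],97,{"ab":99,"eea":92,"f":97,"mf":99,"xp":75}],"uc":[[78,29,58],[70,95,34,7]]}
After op 14 (replace /b/k/jx 65): {"b":{"k":{"cur":65,"jx":65,"lfk":22,"sn":88},"sqw":[55,38,37,60,81,48],"x":{"m":92,"v":6}},"c":[{"bvd":75,"d":80,"ww":32,"y":64},[4,43,2,6,94],[90,40],97,{"ab":99,"eea":92,"f":97,"mf":99,"xp":75}],"uc":[[78,29,58],[70,95,34,7]]}
After op 15 (add /b/r 64): {"b":{"k":{"cur":65,"jx":65,"lfk":22,"sn":88},"r":64,"sqw":[55,38,37,60,81,48],"x":{"m":92,"v":6}},"c":[{"bvd":75,"d":80,"ww":32,"y":64},[4,43,2,6,94],[90,40],97,{"ab":99,"eea":92,"f":97,"mf":99,"xp":75}],"uc":[[78,29,58],[70,95,34,7]]}
After op 16 (remove /uc/1/0): {"b":{"k":{"cur":65,"jx":65,"lfk":22,"sn":88},"r":64,"sqw":[55,38,37,60,81,48],"x":{"m":92,"v":6}},"c":[{"bvd":75,"d":80,"ww":32,"y":64},[4,43,2,6,94],[90,40],97,{"ab":99,"eea":92,"f":97,"mf":99,"xp":75}],"uc":[[78,29,58],[95,34,7]]}
After op 17 (add /b/sqw/1 5): {"b":{"k":{"cur":65,"jx":65,"lfk":22,"sn":88},"r":64,"sqw":[55,5,38,37,60,81,48],"x":{"m":92,"v":6}},"c":[{"bvd":75,"d":80,"ww":32,"y":64},[4,43,2,6,94],[90,40],97,{"ab":99,"eea":92,"f":97,"mf":99,"xp":75}],"uc":[[78,29,58],[95,34,7]]}
After op 18 (add /uc/1 2): {"b":{"k":{"cur":65,"jx":65,"lfk":22,"sn":88},"r":64,"sqw":[55,5,38,37,60,81,48],"x":{"m":92,"v":6}},"c":[{"bvd":75,"d":80,"ww":32,"y":64},[4,43,2,6,94],[90,40],97,{"ab":99,"eea":92,"f":97,"mf":99,"xp":75}],"uc":[[78,29,58],2,[95,34,7]]}
After op 19 (add /b/sqw/3 60): {"b":{"k":{"cur":65,"jx":65,"lfk":22,"sn":88},"r":64,"sqw":[55,5,38,60,37,60,81,48],"x":{"m":92,"v":6}},"c":[{"bvd":75,"d":80,"ww":32,"y":64},[4,43,2,6,94],[90,40],97,{"ab":99,"eea":92,"f":97,"mf":99,"xp":75}],"uc":[[78,29,58],2,[95,34,7]]}
After op 20 (replace /b/sqw/7 89): {"b":{"k":{"cur":65,"jx":65,"lfk":22,"sn":88},"r":64,"sqw":[55,5,38,60,37,60,81,89],"x":{"m":92,"v":6}},"c":[{"bvd":75,"d":80,"ww":32,"y":64},[4,43,2,6,94],[90,40],97,{"ab":99,"eea":92,"f":97,"mf":99,"xp":75}],"uc":[[78,29,58],2,[95,34,7]]}
After op 21 (replace /c/2/0 79): {"b":{"k":{"cur":65,"jx":65,"lfk":22,"sn":88},"r":64,"sqw":[55,5,38,60,37,60,81,89],"x":{"m":92,"v":6}},"c":[{"bvd":75,"d":80,"ww":32,"y":64},[4,43,2,6,94],[79,40],97,{"ab":99,"eea":92,"f":97,"mf":99,"xp":75}],"uc":[[78,29,58],2,[95,34,7]]}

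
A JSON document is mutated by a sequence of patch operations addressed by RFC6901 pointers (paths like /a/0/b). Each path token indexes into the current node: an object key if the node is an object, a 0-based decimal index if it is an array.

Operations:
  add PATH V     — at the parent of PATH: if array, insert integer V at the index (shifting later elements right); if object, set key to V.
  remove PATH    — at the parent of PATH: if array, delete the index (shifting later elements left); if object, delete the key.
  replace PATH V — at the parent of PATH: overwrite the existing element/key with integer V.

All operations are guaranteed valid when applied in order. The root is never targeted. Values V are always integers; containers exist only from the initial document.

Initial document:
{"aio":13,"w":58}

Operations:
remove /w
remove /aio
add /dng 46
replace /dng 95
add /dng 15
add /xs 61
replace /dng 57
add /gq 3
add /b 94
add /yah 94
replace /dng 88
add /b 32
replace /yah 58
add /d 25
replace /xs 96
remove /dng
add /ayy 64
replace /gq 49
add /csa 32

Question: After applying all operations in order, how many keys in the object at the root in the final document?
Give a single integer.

Answer: 7

Derivation:
After op 1 (remove /w): {"aio":13}
After op 2 (remove /aio): {}
After op 3 (add /dng 46): {"dng":46}
After op 4 (replace /dng 95): {"dng":95}
After op 5 (add /dng 15): {"dng":15}
After op 6 (add /xs 61): {"dng":15,"xs":61}
After op 7 (replace /dng 57): {"dng":57,"xs":61}
After op 8 (add /gq 3): {"dng":57,"gq":3,"xs":61}
After op 9 (add /b 94): {"b":94,"dng":57,"gq":3,"xs":61}
After op 10 (add /yah 94): {"b":94,"dng":57,"gq":3,"xs":61,"yah":94}
After op 11 (replace /dng 88): {"b":94,"dng":88,"gq":3,"xs":61,"yah":94}
After op 12 (add /b 32): {"b":32,"dng":88,"gq":3,"xs":61,"yah":94}
After op 13 (replace /yah 58): {"b":32,"dng":88,"gq":3,"xs":61,"yah":58}
After op 14 (add /d 25): {"b":32,"d":25,"dng":88,"gq":3,"xs":61,"yah":58}
After op 15 (replace /xs 96): {"b":32,"d":25,"dng":88,"gq":3,"xs":96,"yah":58}
After op 16 (remove /dng): {"b":32,"d":25,"gq":3,"xs":96,"yah":58}
After op 17 (add /ayy 64): {"ayy":64,"b":32,"d":25,"gq":3,"xs":96,"yah":58}
After op 18 (replace /gq 49): {"ayy":64,"b":32,"d":25,"gq":49,"xs":96,"yah":58}
After op 19 (add /csa 32): {"ayy":64,"b":32,"csa":32,"d":25,"gq":49,"xs":96,"yah":58}
Size at the root: 7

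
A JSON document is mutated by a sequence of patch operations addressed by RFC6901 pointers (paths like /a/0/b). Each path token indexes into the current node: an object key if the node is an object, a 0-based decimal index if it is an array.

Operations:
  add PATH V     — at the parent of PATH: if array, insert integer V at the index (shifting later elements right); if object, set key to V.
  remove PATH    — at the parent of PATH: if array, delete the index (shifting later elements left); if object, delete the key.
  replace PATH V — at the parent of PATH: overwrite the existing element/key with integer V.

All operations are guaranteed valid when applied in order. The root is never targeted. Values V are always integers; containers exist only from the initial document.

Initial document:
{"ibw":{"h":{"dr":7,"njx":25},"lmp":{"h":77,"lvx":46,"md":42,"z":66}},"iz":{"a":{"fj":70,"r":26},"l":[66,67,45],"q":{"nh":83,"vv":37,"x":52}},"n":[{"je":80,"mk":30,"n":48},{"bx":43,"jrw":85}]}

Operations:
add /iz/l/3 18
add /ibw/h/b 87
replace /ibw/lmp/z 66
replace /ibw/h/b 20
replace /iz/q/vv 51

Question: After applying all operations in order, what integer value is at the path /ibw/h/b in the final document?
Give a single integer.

After op 1 (add /iz/l/3 18): {"ibw":{"h":{"dr":7,"njx":25},"lmp":{"h":77,"lvx":46,"md":42,"z":66}},"iz":{"a":{"fj":70,"r":26},"l":[66,67,45,18],"q":{"nh":83,"vv":37,"x":52}},"n":[{"je":80,"mk":30,"n":48},{"bx":43,"jrw":85}]}
After op 2 (add /ibw/h/b 87): {"ibw":{"h":{"b":87,"dr":7,"njx":25},"lmp":{"h":77,"lvx":46,"md":42,"z":66}},"iz":{"a":{"fj":70,"r":26},"l":[66,67,45,18],"q":{"nh":83,"vv":37,"x":52}},"n":[{"je":80,"mk":30,"n":48},{"bx":43,"jrw":85}]}
After op 3 (replace /ibw/lmp/z 66): {"ibw":{"h":{"b":87,"dr":7,"njx":25},"lmp":{"h":77,"lvx":46,"md":42,"z":66}},"iz":{"a":{"fj":70,"r":26},"l":[66,67,45,18],"q":{"nh":83,"vv":37,"x":52}},"n":[{"je":80,"mk":30,"n":48},{"bx":43,"jrw":85}]}
After op 4 (replace /ibw/h/b 20): {"ibw":{"h":{"b":20,"dr":7,"njx":25},"lmp":{"h":77,"lvx":46,"md":42,"z":66}},"iz":{"a":{"fj":70,"r":26},"l":[66,67,45,18],"q":{"nh":83,"vv":37,"x":52}},"n":[{"je":80,"mk":30,"n":48},{"bx":43,"jrw":85}]}
After op 5 (replace /iz/q/vv 51): {"ibw":{"h":{"b":20,"dr":7,"njx":25},"lmp":{"h":77,"lvx":46,"md":42,"z":66}},"iz":{"a":{"fj":70,"r":26},"l":[66,67,45,18],"q":{"nh":83,"vv":51,"x":52}},"n":[{"je":80,"mk":30,"n":48},{"bx":43,"jrw":85}]}
Value at /ibw/h/b: 20

Answer: 20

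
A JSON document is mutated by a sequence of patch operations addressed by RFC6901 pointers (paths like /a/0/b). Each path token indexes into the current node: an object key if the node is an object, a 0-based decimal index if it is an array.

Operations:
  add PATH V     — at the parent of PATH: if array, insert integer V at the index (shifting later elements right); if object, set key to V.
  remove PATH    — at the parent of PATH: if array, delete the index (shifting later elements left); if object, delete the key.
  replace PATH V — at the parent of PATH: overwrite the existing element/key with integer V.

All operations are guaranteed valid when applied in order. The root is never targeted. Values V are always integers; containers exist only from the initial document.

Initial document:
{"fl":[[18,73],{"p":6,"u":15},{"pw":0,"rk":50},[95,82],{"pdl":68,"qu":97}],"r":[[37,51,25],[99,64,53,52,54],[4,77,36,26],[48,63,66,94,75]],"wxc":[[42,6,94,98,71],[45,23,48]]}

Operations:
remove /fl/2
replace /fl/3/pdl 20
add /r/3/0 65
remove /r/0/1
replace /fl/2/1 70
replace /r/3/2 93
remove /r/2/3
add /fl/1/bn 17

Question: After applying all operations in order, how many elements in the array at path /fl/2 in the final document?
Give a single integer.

After op 1 (remove /fl/2): {"fl":[[18,73],{"p":6,"u":15},[95,82],{"pdl":68,"qu":97}],"r":[[37,51,25],[99,64,53,52,54],[4,77,36,26],[48,63,66,94,75]],"wxc":[[42,6,94,98,71],[45,23,48]]}
After op 2 (replace /fl/3/pdl 20): {"fl":[[18,73],{"p":6,"u":15},[95,82],{"pdl":20,"qu":97}],"r":[[37,51,25],[99,64,53,52,54],[4,77,36,26],[48,63,66,94,75]],"wxc":[[42,6,94,98,71],[45,23,48]]}
After op 3 (add /r/3/0 65): {"fl":[[18,73],{"p":6,"u":15},[95,82],{"pdl":20,"qu":97}],"r":[[37,51,25],[99,64,53,52,54],[4,77,36,26],[65,48,63,66,94,75]],"wxc":[[42,6,94,98,71],[45,23,48]]}
After op 4 (remove /r/0/1): {"fl":[[18,73],{"p":6,"u":15},[95,82],{"pdl":20,"qu":97}],"r":[[37,25],[99,64,53,52,54],[4,77,36,26],[65,48,63,66,94,75]],"wxc":[[42,6,94,98,71],[45,23,48]]}
After op 5 (replace /fl/2/1 70): {"fl":[[18,73],{"p":6,"u":15},[95,70],{"pdl":20,"qu":97}],"r":[[37,25],[99,64,53,52,54],[4,77,36,26],[65,48,63,66,94,75]],"wxc":[[42,6,94,98,71],[45,23,48]]}
After op 6 (replace /r/3/2 93): {"fl":[[18,73],{"p":6,"u":15},[95,70],{"pdl":20,"qu":97}],"r":[[37,25],[99,64,53,52,54],[4,77,36,26],[65,48,93,66,94,75]],"wxc":[[42,6,94,98,71],[45,23,48]]}
After op 7 (remove /r/2/3): {"fl":[[18,73],{"p":6,"u":15},[95,70],{"pdl":20,"qu":97}],"r":[[37,25],[99,64,53,52,54],[4,77,36],[65,48,93,66,94,75]],"wxc":[[42,6,94,98,71],[45,23,48]]}
After op 8 (add /fl/1/bn 17): {"fl":[[18,73],{"bn":17,"p":6,"u":15},[95,70],{"pdl":20,"qu":97}],"r":[[37,25],[99,64,53,52,54],[4,77,36],[65,48,93,66,94,75]],"wxc":[[42,6,94,98,71],[45,23,48]]}
Size at path /fl/2: 2

Answer: 2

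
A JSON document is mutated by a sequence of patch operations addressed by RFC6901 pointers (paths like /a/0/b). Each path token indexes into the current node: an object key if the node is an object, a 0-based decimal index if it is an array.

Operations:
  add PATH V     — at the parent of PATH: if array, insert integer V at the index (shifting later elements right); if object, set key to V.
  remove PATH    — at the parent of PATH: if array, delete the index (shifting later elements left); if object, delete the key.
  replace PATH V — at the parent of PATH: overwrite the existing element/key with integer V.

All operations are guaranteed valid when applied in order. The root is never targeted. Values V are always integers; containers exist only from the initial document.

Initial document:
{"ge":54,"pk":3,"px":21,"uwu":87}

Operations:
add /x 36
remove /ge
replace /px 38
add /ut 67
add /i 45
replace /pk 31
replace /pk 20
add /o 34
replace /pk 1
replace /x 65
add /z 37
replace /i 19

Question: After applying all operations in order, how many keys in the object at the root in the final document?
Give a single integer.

After op 1 (add /x 36): {"ge":54,"pk":3,"px":21,"uwu":87,"x":36}
After op 2 (remove /ge): {"pk":3,"px":21,"uwu":87,"x":36}
After op 3 (replace /px 38): {"pk":3,"px":38,"uwu":87,"x":36}
After op 4 (add /ut 67): {"pk":3,"px":38,"ut":67,"uwu":87,"x":36}
After op 5 (add /i 45): {"i":45,"pk":3,"px":38,"ut":67,"uwu":87,"x":36}
After op 6 (replace /pk 31): {"i":45,"pk":31,"px":38,"ut":67,"uwu":87,"x":36}
After op 7 (replace /pk 20): {"i":45,"pk":20,"px":38,"ut":67,"uwu":87,"x":36}
After op 8 (add /o 34): {"i":45,"o":34,"pk":20,"px":38,"ut":67,"uwu":87,"x":36}
After op 9 (replace /pk 1): {"i":45,"o":34,"pk":1,"px":38,"ut":67,"uwu":87,"x":36}
After op 10 (replace /x 65): {"i":45,"o":34,"pk":1,"px":38,"ut":67,"uwu":87,"x":65}
After op 11 (add /z 37): {"i":45,"o":34,"pk":1,"px":38,"ut":67,"uwu":87,"x":65,"z":37}
After op 12 (replace /i 19): {"i":19,"o":34,"pk":1,"px":38,"ut":67,"uwu":87,"x":65,"z":37}
Size at the root: 8

Answer: 8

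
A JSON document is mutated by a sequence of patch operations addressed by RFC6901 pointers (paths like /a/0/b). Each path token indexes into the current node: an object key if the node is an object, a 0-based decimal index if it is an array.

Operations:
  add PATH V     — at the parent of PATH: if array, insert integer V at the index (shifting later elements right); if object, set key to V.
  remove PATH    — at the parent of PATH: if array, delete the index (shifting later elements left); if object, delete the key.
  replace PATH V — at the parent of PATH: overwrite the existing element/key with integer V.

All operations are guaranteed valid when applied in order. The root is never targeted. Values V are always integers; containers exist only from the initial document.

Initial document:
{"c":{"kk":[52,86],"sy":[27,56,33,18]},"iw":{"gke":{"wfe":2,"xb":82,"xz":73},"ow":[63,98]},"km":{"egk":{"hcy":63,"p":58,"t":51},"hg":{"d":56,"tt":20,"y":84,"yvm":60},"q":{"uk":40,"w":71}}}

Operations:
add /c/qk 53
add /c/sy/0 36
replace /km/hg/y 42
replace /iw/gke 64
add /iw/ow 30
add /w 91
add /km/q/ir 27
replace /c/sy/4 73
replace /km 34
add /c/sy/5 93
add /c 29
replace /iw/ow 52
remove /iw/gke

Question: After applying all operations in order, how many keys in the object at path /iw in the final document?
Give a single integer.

After op 1 (add /c/qk 53): {"c":{"kk":[52,86],"qk":53,"sy":[27,56,33,18]},"iw":{"gke":{"wfe":2,"xb":82,"xz":73},"ow":[63,98]},"km":{"egk":{"hcy":63,"p":58,"t":51},"hg":{"d":56,"tt":20,"y":84,"yvm":60},"q":{"uk":40,"w":71}}}
After op 2 (add /c/sy/0 36): {"c":{"kk":[52,86],"qk":53,"sy":[36,27,56,33,18]},"iw":{"gke":{"wfe":2,"xb":82,"xz":73},"ow":[63,98]},"km":{"egk":{"hcy":63,"p":58,"t":51},"hg":{"d":56,"tt":20,"y":84,"yvm":60},"q":{"uk":40,"w":71}}}
After op 3 (replace /km/hg/y 42): {"c":{"kk":[52,86],"qk":53,"sy":[36,27,56,33,18]},"iw":{"gke":{"wfe":2,"xb":82,"xz":73},"ow":[63,98]},"km":{"egk":{"hcy":63,"p":58,"t":51},"hg":{"d":56,"tt":20,"y":42,"yvm":60},"q":{"uk":40,"w":71}}}
After op 4 (replace /iw/gke 64): {"c":{"kk":[52,86],"qk":53,"sy":[36,27,56,33,18]},"iw":{"gke":64,"ow":[63,98]},"km":{"egk":{"hcy":63,"p":58,"t":51},"hg":{"d":56,"tt":20,"y":42,"yvm":60},"q":{"uk":40,"w":71}}}
After op 5 (add /iw/ow 30): {"c":{"kk":[52,86],"qk":53,"sy":[36,27,56,33,18]},"iw":{"gke":64,"ow":30},"km":{"egk":{"hcy":63,"p":58,"t":51},"hg":{"d":56,"tt":20,"y":42,"yvm":60},"q":{"uk":40,"w":71}}}
After op 6 (add /w 91): {"c":{"kk":[52,86],"qk":53,"sy":[36,27,56,33,18]},"iw":{"gke":64,"ow":30},"km":{"egk":{"hcy":63,"p":58,"t":51},"hg":{"d":56,"tt":20,"y":42,"yvm":60},"q":{"uk":40,"w":71}},"w":91}
After op 7 (add /km/q/ir 27): {"c":{"kk":[52,86],"qk":53,"sy":[36,27,56,33,18]},"iw":{"gke":64,"ow":30},"km":{"egk":{"hcy":63,"p":58,"t":51},"hg":{"d":56,"tt":20,"y":42,"yvm":60},"q":{"ir":27,"uk":40,"w":71}},"w":91}
After op 8 (replace /c/sy/4 73): {"c":{"kk":[52,86],"qk":53,"sy":[36,27,56,33,73]},"iw":{"gke":64,"ow":30},"km":{"egk":{"hcy":63,"p":58,"t":51},"hg":{"d":56,"tt":20,"y":42,"yvm":60},"q":{"ir":27,"uk":40,"w":71}},"w":91}
After op 9 (replace /km 34): {"c":{"kk":[52,86],"qk":53,"sy":[36,27,56,33,73]},"iw":{"gke":64,"ow":30},"km":34,"w":91}
After op 10 (add /c/sy/5 93): {"c":{"kk":[52,86],"qk":53,"sy":[36,27,56,33,73,93]},"iw":{"gke":64,"ow":30},"km":34,"w":91}
After op 11 (add /c 29): {"c":29,"iw":{"gke":64,"ow":30},"km":34,"w":91}
After op 12 (replace /iw/ow 52): {"c":29,"iw":{"gke":64,"ow":52},"km":34,"w":91}
After op 13 (remove /iw/gke): {"c":29,"iw":{"ow":52},"km":34,"w":91}
Size at path /iw: 1

Answer: 1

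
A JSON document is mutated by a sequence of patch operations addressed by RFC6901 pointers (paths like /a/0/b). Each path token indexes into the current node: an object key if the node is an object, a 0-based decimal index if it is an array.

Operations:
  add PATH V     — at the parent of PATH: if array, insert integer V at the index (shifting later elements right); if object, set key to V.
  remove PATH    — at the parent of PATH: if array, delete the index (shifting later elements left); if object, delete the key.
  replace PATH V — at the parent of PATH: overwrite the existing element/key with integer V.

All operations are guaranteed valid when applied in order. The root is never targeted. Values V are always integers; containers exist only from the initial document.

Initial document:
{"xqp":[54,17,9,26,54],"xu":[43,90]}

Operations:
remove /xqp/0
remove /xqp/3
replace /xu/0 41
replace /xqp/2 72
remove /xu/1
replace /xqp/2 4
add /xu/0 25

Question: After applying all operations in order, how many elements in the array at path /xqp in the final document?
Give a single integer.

After op 1 (remove /xqp/0): {"xqp":[17,9,26,54],"xu":[43,90]}
After op 2 (remove /xqp/3): {"xqp":[17,9,26],"xu":[43,90]}
After op 3 (replace /xu/0 41): {"xqp":[17,9,26],"xu":[41,90]}
After op 4 (replace /xqp/2 72): {"xqp":[17,9,72],"xu":[41,90]}
After op 5 (remove /xu/1): {"xqp":[17,9,72],"xu":[41]}
After op 6 (replace /xqp/2 4): {"xqp":[17,9,4],"xu":[41]}
After op 7 (add /xu/0 25): {"xqp":[17,9,4],"xu":[25,41]}
Size at path /xqp: 3

Answer: 3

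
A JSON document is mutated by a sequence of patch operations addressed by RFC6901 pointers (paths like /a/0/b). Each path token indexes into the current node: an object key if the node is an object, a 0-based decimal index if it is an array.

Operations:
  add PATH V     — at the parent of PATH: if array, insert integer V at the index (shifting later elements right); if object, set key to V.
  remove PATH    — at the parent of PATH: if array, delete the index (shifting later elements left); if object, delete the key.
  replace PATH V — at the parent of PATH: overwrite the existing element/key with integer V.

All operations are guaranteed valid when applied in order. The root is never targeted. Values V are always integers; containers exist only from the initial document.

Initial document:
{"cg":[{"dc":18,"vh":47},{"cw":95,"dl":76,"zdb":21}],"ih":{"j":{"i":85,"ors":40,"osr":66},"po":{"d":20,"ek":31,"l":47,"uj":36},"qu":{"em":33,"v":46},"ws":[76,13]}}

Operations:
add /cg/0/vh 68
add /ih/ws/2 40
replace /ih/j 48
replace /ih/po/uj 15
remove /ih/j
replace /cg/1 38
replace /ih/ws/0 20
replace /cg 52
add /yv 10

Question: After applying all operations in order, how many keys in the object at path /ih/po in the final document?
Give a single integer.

Answer: 4

Derivation:
After op 1 (add /cg/0/vh 68): {"cg":[{"dc":18,"vh":68},{"cw":95,"dl":76,"zdb":21}],"ih":{"j":{"i":85,"ors":40,"osr":66},"po":{"d":20,"ek":31,"l":47,"uj":36},"qu":{"em":33,"v":46},"ws":[76,13]}}
After op 2 (add /ih/ws/2 40): {"cg":[{"dc":18,"vh":68},{"cw":95,"dl":76,"zdb":21}],"ih":{"j":{"i":85,"ors":40,"osr":66},"po":{"d":20,"ek":31,"l":47,"uj":36},"qu":{"em":33,"v":46},"ws":[76,13,40]}}
After op 3 (replace /ih/j 48): {"cg":[{"dc":18,"vh":68},{"cw":95,"dl":76,"zdb":21}],"ih":{"j":48,"po":{"d":20,"ek":31,"l":47,"uj":36},"qu":{"em":33,"v":46},"ws":[76,13,40]}}
After op 4 (replace /ih/po/uj 15): {"cg":[{"dc":18,"vh":68},{"cw":95,"dl":76,"zdb":21}],"ih":{"j":48,"po":{"d":20,"ek":31,"l":47,"uj":15},"qu":{"em":33,"v":46},"ws":[76,13,40]}}
After op 5 (remove /ih/j): {"cg":[{"dc":18,"vh":68},{"cw":95,"dl":76,"zdb":21}],"ih":{"po":{"d":20,"ek":31,"l":47,"uj":15},"qu":{"em":33,"v":46},"ws":[76,13,40]}}
After op 6 (replace /cg/1 38): {"cg":[{"dc":18,"vh":68},38],"ih":{"po":{"d":20,"ek":31,"l":47,"uj":15},"qu":{"em":33,"v":46},"ws":[76,13,40]}}
After op 7 (replace /ih/ws/0 20): {"cg":[{"dc":18,"vh":68},38],"ih":{"po":{"d":20,"ek":31,"l":47,"uj":15},"qu":{"em":33,"v":46},"ws":[20,13,40]}}
After op 8 (replace /cg 52): {"cg":52,"ih":{"po":{"d":20,"ek":31,"l":47,"uj":15},"qu":{"em":33,"v":46},"ws":[20,13,40]}}
After op 9 (add /yv 10): {"cg":52,"ih":{"po":{"d":20,"ek":31,"l":47,"uj":15},"qu":{"em":33,"v":46},"ws":[20,13,40]},"yv":10}
Size at path /ih/po: 4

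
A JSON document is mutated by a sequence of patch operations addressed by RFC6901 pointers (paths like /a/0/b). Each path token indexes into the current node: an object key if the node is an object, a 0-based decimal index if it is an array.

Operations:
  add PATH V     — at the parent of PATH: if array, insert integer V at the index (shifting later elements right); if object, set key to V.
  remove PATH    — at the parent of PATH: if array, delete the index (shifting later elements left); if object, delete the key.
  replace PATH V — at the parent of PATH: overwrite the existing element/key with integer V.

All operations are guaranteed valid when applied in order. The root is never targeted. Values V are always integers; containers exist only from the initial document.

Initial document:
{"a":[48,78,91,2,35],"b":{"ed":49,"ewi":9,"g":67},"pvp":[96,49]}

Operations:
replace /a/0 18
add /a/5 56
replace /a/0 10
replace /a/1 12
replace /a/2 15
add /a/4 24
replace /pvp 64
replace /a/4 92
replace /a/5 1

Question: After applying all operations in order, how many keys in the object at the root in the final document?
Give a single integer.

Answer: 3

Derivation:
After op 1 (replace /a/0 18): {"a":[18,78,91,2,35],"b":{"ed":49,"ewi":9,"g":67},"pvp":[96,49]}
After op 2 (add /a/5 56): {"a":[18,78,91,2,35,56],"b":{"ed":49,"ewi":9,"g":67},"pvp":[96,49]}
After op 3 (replace /a/0 10): {"a":[10,78,91,2,35,56],"b":{"ed":49,"ewi":9,"g":67},"pvp":[96,49]}
After op 4 (replace /a/1 12): {"a":[10,12,91,2,35,56],"b":{"ed":49,"ewi":9,"g":67},"pvp":[96,49]}
After op 5 (replace /a/2 15): {"a":[10,12,15,2,35,56],"b":{"ed":49,"ewi":9,"g":67},"pvp":[96,49]}
After op 6 (add /a/4 24): {"a":[10,12,15,2,24,35,56],"b":{"ed":49,"ewi":9,"g":67},"pvp":[96,49]}
After op 7 (replace /pvp 64): {"a":[10,12,15,2,24,35,56],"b":{"ed":49,"ewi":9,"g":67},"pvp":64}
After op 8 (replace /a/4 92): {"a":[10,12,15,2,92,35,56],"b":{"ed":49,"ewi":9,"g":67},"pvp":64}
After op 9 (replace /a/5 1): {"a":[10,12,15,2,92,1,56],"b":{"ed":49,"ewi":9,"g":67},"pvp":64}
Size at the root: 3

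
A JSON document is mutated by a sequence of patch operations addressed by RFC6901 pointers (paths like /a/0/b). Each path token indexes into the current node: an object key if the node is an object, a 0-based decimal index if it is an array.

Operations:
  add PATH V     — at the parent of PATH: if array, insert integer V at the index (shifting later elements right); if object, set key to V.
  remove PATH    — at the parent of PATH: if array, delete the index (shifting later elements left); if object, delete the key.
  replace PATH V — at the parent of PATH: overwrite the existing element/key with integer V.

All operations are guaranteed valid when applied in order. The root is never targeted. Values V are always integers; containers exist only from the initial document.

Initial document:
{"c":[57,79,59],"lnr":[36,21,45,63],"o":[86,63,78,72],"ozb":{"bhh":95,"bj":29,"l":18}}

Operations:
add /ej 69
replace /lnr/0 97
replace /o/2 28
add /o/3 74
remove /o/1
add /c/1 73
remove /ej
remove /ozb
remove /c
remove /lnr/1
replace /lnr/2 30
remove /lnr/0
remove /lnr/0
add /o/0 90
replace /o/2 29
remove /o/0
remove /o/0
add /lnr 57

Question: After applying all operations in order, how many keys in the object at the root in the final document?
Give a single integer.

Answer: 2

Derivation:
After op 1 (add /ej 69): {"c":[57,79,59],"ej":69,"lnr":[36,21,45,63],"o":[86,63,78,72],"ozb":{"bhh":95,"bj":29,"l":18}}
After op 2 (replace /lnr/0 97): {"c":[57,79,59],"ej":69,"lnr":[97,21,45,63],"o":[86,63,78,72],"ozb":{"bhh":95,"bj":29,"l":18}}
After op 3 (replace /o/2 28): {"c":[57,79,59],"ej":69,"lnr":[97,21,45,63],"o":[86,63,28,72],"ozb":{"bhh":95,"bj":29,"l":18}}
After op 4 (add /o/3 74): {"c":[57,79,59],"ej":69,"lnr":[97,21,45,63],"o":[86,63,28,74,72],"ozb":{"bhh":95,"bj":29,"l":18}}
After op 5 (remove /o/1): {"c":[57,79,59],"ej":69,"lnr":[97,21,45,63],"o":[86,28,74,72],"ozb":{"bhh":95,"bj":29,"l":18}}
After op 6 (add /c/1 73): {"c":[57,73,79,59],"ej":69,"lnr":[97,21,45,63],"o":[86,28,74,72],"ozb":{"bhh":95,"bj":29,"l":18}}
After op 7 (remove /ej): {"c":[57,73,79,59],"lnr":[97,21,45,63],"o":[86,28,74,72],"ozb":{"bhh":95,"bj":29,"l":18}}
After op 8 (remove /ozb): {"c":[57,73,79,59],"lnr":[97,21,45,63],"o":[86,28,74,72]}
After op 9 (remove /c): {"lnr":[97,21,45,63],"o":[86,28,74,72]}
After op 10 (remove /lnr/1): {"lnr":[97,45,63],"o":[86,28,74,72]}
After op 11 (replace /lnr/2 30): {"lnr":[97,45,30],"o":[86,28,74,72]}
After op 12 (remove /lnr/0): {"lnr":[45,30],"o":[86,28,74,72]}
After op 13 (remove /lnr/0): {"lnr":[30],"o":[86,28,74,72]}
After op 14 (add /o/0 90): {"lnr":[30],"o":[90,86,28,74,72]}
After op 15 (replace /o/2 29): {"lnr":[30],"o":[90,86,29,74,72]}
After op 16 (remove /o/0): {"lnr":[30],"o":[86,29,74,72]}
After op 17 (remove /o/0): {"lnr":[30],"o":[29,74,72]}
After op 18 (add /lnr 57): {"lnr":57,"o":[29,74,72]}
Size at the root: 2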